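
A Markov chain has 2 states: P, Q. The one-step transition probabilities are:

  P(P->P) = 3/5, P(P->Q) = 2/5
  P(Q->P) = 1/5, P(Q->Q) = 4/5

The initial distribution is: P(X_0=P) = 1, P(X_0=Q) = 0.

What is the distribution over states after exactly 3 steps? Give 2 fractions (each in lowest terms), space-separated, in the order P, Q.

Answer: 47/125 78/125

Derivation:
Propagating the distribution step by step (d_{t+1} = d_t * P):
d_0 = (P=1, Q=0)
  d_1[P] = 1*3/5 + 0*1/5 = 3/5
  d_1[Q] = 1*2/5 + 0*4/5 = 2/5
d_1 = (P=3/5, Q=2/5)
  d_2[P] = 3/5*3/5 + 2/5*1/5 = 11/25
  d_2[Q] = 3/5*2/5 + 2/5*4/5 = 14/25
d_2 = (P=11/25, Q=14/25)
  d_3[P] = 11/25*3/5 + 14/25*1/5 = 47/125
  d_3[Q] = 11/25*2/5 + 14/25*4/5 = 78/125
d_3 = (P=47/125, Q=78/125)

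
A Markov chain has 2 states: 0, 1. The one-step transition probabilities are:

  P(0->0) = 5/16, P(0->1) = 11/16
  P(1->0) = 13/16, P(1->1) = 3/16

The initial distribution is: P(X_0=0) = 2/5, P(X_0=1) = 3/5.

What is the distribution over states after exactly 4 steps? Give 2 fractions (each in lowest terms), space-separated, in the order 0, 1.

Propagating the distribution step by step (d_{t+1} = d_t * P):
d_0 = (0=2/5, 1=3/5)
  d_1[0] = 2/5*5/16 + 3/5*13/16 = 49/80
  d_1[1] = 2/5*11/16 + 3/5*3/16 = 31/80
d_1 = (0=49/80, 1=31/80)
  d_2[0] = 49/80*5/16 + 31/80*13/16 = 81/160
  d_2[1] = 49/80*11/16 + 31/80*3/16 = 79/160
d_2 = (0=81/160, 1=79/160)
  d_3[0] = 81/160*5/16 + 79/160*13/16 = 179/320
  d_3[1] = 81/160*11/16 + 79/160*3/16 = 141/320
d_3 = (0=179/320, 1=141/320)
  d_4[0] = 179/320*5/16 + 141/320*13/16 = 341/640
  d_4[1] = 179/320*11/16 + 141/320*3/16 = 299/640
d_4 = (0=341/640, 1=299/640)

Answer: 341/640 299/640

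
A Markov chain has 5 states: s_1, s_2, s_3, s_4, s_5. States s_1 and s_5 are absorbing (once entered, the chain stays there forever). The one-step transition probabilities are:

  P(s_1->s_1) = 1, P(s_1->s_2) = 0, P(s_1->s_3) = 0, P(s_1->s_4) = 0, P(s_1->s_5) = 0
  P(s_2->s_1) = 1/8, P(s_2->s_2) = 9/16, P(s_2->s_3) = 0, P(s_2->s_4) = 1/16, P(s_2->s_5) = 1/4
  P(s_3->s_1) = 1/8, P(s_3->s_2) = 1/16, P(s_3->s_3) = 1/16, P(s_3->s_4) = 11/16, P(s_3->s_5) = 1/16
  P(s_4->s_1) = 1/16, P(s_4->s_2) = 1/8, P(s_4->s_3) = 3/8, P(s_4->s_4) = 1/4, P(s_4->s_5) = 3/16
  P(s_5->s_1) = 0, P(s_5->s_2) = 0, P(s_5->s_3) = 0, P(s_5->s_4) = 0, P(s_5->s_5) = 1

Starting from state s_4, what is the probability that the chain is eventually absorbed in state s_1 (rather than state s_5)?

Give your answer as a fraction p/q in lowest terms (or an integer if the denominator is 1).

Let a_i = P(absorbed in s_1 | start in state i).
Boundary conditions: a_s_1 = 1, a_s_5 = 0.
For each transient state i, a_i = sum_j P(i->j) * a_j:
  a_s_2 = 1/8*a_s_1 + 9/16*a_s_2 + 0*a_s_3 + 1/16*a_s_4 + 1/4*a_s_5
  a_s_3 = 1/8*a_s_1 + 1/16*a_s_2 + 1/16*a_s_3 + 11/16*a_s_4 + 1/16*a_s_5
  a_s_4 = 1/16*a_s_1 + 1/8*a_s_2 + 3/8*a_s_3 + 1/4*a_s_4 + 3/16*a_s_5

Substituting a_s_1 = 1 and a_s_5 = 0, rearrange to (I - Q) a = r where r[i] = P(i -> s_1):
  [7/16, 0, -1/16] . (a_s_2, a_s_3, a_s_4) = 1/8
  [-1/16, 15/16, -11/16] . (a_s_2, a_s_3, a_s_4) = 1/8
  [-1/8, -3/8, 3/4] . (a_s_2, a_s_3, a_s_4) = 1/16

Solving yields:
  a_s_2 = 85/254
  a_s_3 = 155/381
  a_s_4 = 87/254

Starting state is s_4, so the absorption probability is a_s_4 = 87/254.

Answer: 87/254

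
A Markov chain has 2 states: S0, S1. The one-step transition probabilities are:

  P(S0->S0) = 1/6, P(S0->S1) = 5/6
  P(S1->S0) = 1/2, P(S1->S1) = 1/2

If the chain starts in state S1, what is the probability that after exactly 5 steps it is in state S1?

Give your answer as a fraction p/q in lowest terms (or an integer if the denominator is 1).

Answer: 101/162

Derivation:
Computing P^5 by repeated multiplication:
P^1 =
  S0: [1/6, 5/6]
  S1: [1/2, 1/2]
P^2 =
  S0: [4/9, 5/9]
  S1: [1/3, 2/3]
P^3 =
  S0: [19/54, 35/54]
  S1: [7/18, 11/18]
P^4 =
  S0: [31/81, 50/81]
  S1: [10/27, 17/27]
P^5 =
  S0: [181/486, 305/486]
  S1: [61/162, 101/162]

(P^5)[S1 -> S1] = 101/162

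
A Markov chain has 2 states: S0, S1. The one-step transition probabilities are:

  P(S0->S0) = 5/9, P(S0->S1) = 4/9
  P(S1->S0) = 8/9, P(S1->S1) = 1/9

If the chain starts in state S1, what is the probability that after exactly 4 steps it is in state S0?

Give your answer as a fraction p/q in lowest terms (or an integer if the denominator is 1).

Computing P^4 by repeated multiplication:
P^1 =
  S0: [5/9, 4/9]
  S1: [8/9, 1/9]
P^2 =
  S0: [19/27, 8/27]
  S1: [16/27, 11/27]
P^3 =
  S0: [53/81, 28/81]
  S1: [56/81, 25/81]
P^4 =
  S0: [163/243, 80/243]
  S1: [160/243, 83/243]

(P^4)[S1 -> S0] = 160/243

Answer: 160/243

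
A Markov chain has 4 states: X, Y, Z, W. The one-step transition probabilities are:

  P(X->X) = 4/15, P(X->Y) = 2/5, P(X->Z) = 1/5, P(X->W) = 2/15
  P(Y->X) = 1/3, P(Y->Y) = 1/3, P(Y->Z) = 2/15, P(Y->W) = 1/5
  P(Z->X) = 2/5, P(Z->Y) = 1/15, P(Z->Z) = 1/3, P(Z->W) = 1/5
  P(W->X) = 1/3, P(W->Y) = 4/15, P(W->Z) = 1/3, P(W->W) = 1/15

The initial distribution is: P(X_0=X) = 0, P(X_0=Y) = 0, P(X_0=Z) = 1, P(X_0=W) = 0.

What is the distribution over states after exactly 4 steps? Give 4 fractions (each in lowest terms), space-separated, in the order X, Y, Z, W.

Propagating the distribution step by step (d_{t+1} = d_t * P):
d_0 = (X=0, Y=0, Z=1, W=0)
  d_1[X] = 0*4/15 + 0*1/3 + 1*2/5 + 0*1/3 = 2/5
  d_1[Y] = 0*2/5 + 0*1/3 + 1*1/15 + 0*4/15 = 1/15
  d_1[Z] = 0*1/5 + 0*2/15 + 1*1/3 + 0*1/3 = 1/3
  d_1[W] = 0*2/15 + 0*1/5 + 1*1/5 + 0*1/15 = 1/5
d_1 = (X=2/5, Y=1/15, Z=1/3, W=1/5)
  d_2[X] = 2/5*4/15 + 1/15*1/3 + 1/3*2/5 + 1/5*1/3 = 74/225
  d_2[Y] = 2/5*2/5 + 1/15*1/3 + 1/3*1/15 + 1/5*4/15 = 58/225
  d_2[Z] = 2/5*1/5 + 1/15*2/15 + 1/3*1/3 + 1/5*1/3 = 4/15
  d_2[W] = 2/5*2/15 + 1/15*1/5 + 1/3*1/5 + 1/5*1/15 = 11/75
d_2 = (X=74/225, Y=58/225, Z=4/15, W=11/75)
  d_3[X] = 74/225*4/15 + 58/225*1/3 + 4/15*2/5 + 11/75*1/3 = 1111/3375
  d_3[Y] = 74/225*2/5 + 58/225*1/3 + 4/15*1/15 + 11/75*4/15 = 926/3375
  d_3[Z] = 74/225*1/5 + 58/225*2/15 + 4/15*1/3 + 11/75*1/3 = 803/3375
  d_3[W] = 74/225*2/15 + 58/225*1/5 + 4/15*1/5 + 11/75*1/15 = 107/675
d_3 = (X=1111/3375, Y=926/3375, Z=803/3375, W=107/675)
  d_4[X] = 1111/3375*4/15 + 926/3375*1/3 + 803/3375*2/5 + 107/675*1/3 = 16567/50625
  d_4[Y] = 1111/3375*2/5 + 926/3375*1/3 + 803/3375*1/15 + 107/675*4/15 = 14239/50625
  d_4[Z] = 1111/3375*1/5 + 926/3375*2/15 + 803/3375*1/3 + 107/675*1/3 = 19/81
  d_4[W] = 1111/3375*2/15 + 926/3375*1/5 + 803/3375*1/5 + 107/675*1/15 = 2648/16875
d_4 = (X=16567/50625, Y=14239/50625, Z=19/81, W=2648/16875)

Answer: 16567/50625 14239/50625 19/81 2648/16875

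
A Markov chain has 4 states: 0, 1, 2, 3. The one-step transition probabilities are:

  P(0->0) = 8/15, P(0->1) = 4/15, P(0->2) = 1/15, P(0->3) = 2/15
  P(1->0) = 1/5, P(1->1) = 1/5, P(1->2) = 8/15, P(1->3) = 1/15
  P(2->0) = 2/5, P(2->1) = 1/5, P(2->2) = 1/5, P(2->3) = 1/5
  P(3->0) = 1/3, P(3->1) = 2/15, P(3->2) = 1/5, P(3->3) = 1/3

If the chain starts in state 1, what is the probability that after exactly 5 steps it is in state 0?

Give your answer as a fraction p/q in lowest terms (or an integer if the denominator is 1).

Answer: 100991/253125

Derivation:
Computing P^5 by repeated multiplication:
P^1 =
  0: [8/15, 4/15, 1/15, 2/15]
  1: [1/5, 1/5, 8/15, 1/15]
  2: [2/5, 1/5, 1/5, 1/5]
  3: [1/3, 2/15, 1/5, 1/3]
P^2 =
  0: [92/225, 17/75, 49/225, 11/75]
  1: [86/225, 47/225, 6/25, 38/225]
  2: [2/5, 16/75, 16/75, 13/75]
  3: [89/225, 1/5, 1/5, 46/225]
P^3 =
  0: [1348/3375, 734/3375, 746/3375, 547/3375]
  1: [1343/3375, 241/1125, 82/375, 571/3375]
  2: [449/1125, 242/1125, 49/225, 21/125]
  3: [449/1125, 718/3375, 722/3375, 196/1125]
P^4 =
  0: [20197/50625, 1214/5625, 11099/50625, 2801/16875]
  1: [748/1875, 10897/50625, 11054/50625, 314/1875]
  2: [6733/16875, 727/3375, 1229/5625, 188/1125]
  3: [6734/16875, 3628/16875, 11021/50625, 8518/50625]
P^5 =
  0: [302963/759375, 163669/759375, 166111/759375, 126632/759375]
  1: [100991/253125, 6059/28125, 165968/759375, 126841/759375]
  2: [100991/253125, 54538/253125, 55334/253125, 42262/253125]
  3: [302984/759375, 163559/759375, 55297/253125, 126941/759375]

(P^5)[1 -> 0] = 100991/253125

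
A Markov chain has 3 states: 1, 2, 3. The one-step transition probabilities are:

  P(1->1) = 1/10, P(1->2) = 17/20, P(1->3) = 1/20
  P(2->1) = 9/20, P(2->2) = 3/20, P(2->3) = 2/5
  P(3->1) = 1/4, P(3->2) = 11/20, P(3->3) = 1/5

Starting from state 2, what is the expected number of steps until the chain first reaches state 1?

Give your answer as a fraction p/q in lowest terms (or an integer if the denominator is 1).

Let h_i = expected steps to first reach 1 from state i.
Boundary: h_1 = 0.
First-step equations for the other states:
  h_2 = 1 + 9/20*h_1 + 3/20*h_2 + 2/5*h_3
  h_3 = 1 + 1/4*h_1 + 11/20*h_2 + 1/5*h_3

Substituting h_1 = 0 and rearranging gives the linear system (I - Q) h = 1:
  [17/20, -2/5] . (h_2, h_3) = 1
  [-11/20, 4/5] . (h_2, h_3) = 1

Solving yields:
  h_2 = 60/23
  h_3 = 70/23

Starting state is 2, so the expected hitting time is h_2 = 60/23.

Answer: 60/23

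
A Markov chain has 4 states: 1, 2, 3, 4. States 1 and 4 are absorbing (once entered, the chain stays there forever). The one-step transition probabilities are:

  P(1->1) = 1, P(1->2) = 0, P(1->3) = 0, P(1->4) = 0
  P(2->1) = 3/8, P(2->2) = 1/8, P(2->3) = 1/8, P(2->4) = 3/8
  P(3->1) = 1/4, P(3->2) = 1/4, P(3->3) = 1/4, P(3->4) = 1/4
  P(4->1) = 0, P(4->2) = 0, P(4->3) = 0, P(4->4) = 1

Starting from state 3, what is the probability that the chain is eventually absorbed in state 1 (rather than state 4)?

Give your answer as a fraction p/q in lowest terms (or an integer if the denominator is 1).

Let a_i = P(absorbed in 1 | start in state i).
Boundary conditions: a_1 = 1, a_4 = 0.
For each transient state i, a_i = sum_j P(i->j) * a_j:
  a_2 = 3/8*a_1 + 1/8*a_2 + 1/8*a_3 + 3/8*a_4
  a_3 = 1/4*a_1 + 1/4*a_2 + 1/4*a_3 + 1/4*a_4

Substituting a_1 = 1 and a_4 = 0, rearrange to (I - Q) a = r where r[i] = P(i -> 1):
  [7/8, -1/8] . (a_2, a_3) = 3/8
  [-1/4, 3/4] . (a_2, a_3) = 1/4

Solving yields:
  a_2 = 1/2
  a_3 = 1/2

Starting state is 3, so the absorption probability is a_3 = 1/2.

Answer: 1/2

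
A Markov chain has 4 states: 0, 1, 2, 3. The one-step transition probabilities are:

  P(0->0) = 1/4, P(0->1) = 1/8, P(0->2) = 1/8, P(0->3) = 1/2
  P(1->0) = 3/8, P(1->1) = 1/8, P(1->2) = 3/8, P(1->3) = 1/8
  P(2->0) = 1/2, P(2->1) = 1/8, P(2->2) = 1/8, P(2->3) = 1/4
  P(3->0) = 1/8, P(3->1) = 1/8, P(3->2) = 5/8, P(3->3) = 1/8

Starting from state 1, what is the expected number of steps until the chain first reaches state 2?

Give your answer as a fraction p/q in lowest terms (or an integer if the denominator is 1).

Answer: 312/113

Derivation:
Let h_i = expected steps to first reach 2 from state i.
Boundary: h_2 = 0.
First-step equations for the other states:
  h_0 = 1 + 1/4*h_0 + 1/8*h_1 + 1/8*h_2 + 1/2*h_3
  h_1 = 1 + 3/8*h_0 + 1/8*h_1 + 3/8*h_2 + 1/8*h_3
  h_3 = 1 + 1/8*h_0 + 1/8*h_1 + 5/8*h_2 + 1/8*h_3

Substituting h_2 = 0 and rearranging gives the linear system (I - Q) h = 1:
  [3/4, -1/8, -1/2] . (h_0, h_1, h_3) = 1
  [-3/8, 7/8, -1/8] . (h_0, h_1, h_3) = 1
  [-1/8, -1/8, 7/8] . (h_0, h_1, h_3) = 1

Solving yields:
  h_0 = 352/113
  h_1 = 312/113
  h_3 = 224/113

Starting state is 1, so the expected hitting time is h_1 = 312/113.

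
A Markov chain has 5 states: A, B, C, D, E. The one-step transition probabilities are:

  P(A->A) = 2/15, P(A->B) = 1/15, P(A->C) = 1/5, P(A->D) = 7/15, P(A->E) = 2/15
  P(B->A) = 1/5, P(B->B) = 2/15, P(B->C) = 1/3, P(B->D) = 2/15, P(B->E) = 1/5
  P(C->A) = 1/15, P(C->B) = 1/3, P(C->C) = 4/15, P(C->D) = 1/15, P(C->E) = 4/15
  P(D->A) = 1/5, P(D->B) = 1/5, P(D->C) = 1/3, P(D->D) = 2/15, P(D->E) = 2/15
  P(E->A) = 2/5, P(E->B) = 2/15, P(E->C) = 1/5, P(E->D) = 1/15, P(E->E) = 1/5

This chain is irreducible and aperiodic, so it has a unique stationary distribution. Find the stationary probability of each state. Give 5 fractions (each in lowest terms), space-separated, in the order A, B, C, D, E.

The stationary distribution satisfies pi = pi * P, i.e.:
  pi_A = 2/15*pi_A + 1/5*pi_B + 1/15*pi_C + 1/5*pi_D + 2/5*pi_E
  pi_B = 1/15*pi_A + 2/15*pi_B + 1/3*pi_C + 1/5*pi_D + 2/15*pi_E
  pi_C = 1/5*pi_A + 1/3*pi_B + 4/15*pi_C + 1/3*pi_D + 1/5*pi_E
  pi_D = 7/15*pi_A + 2/15*pi_B + 1/15*pi_C + 2/15*pi_D + 1/15*pi_E
  pi_E = 2/15*pi_A + 1/5*pi_B + 4/15*pi_C + 2/15*pi_D + 1/5*pi_E
with normalization: pi_A + pi_B + pi_C + pi_D + pi_E = 1.

Using the first 4 balance equations plus normalization, the linear system A*pi = b is:
  [-13/15, 1/5, 1/15, 1/5, 2/5] . pi = 0
  [1/15, -13/15, 1/3, 1/5, 2/15] . pi = 0
  [1/5, 1/3, -11/15, 1/3, 1/5] . pi = 0
  [7/15, 2/15, 1/15, -13/15, 1/15] . pi = 0
  [1, 1, 1, 1, 1] . pi = 1

Solving yields:
  pi_A = 2771/14524
  pi_B = 2681/14524
  pi_C = 7681/29048
  pi_D = 4833/29048
  pi_E = 2815/14524

Verification (pi * P):
  2771/14524*2/15 + 2681/14524*1/5 + 7681/29048*1/15 + 4833/29048*1/5 + 2815/14524*2/5 = 2771/14524 = pi_A  (ok)
  2771/14524*1/15 + 2681/14524*2/15 + 7681/29048*1/3 + 4833/29048*1/5 + 2815/14524*2/15 = 2681/14524 = pi_B  (ok)
  2771/14524*1/5 + 2681/14524*1/3 + 7681/29048*4/15 + 4833/29048*1/3 + 2815/14524*1/5 = 7681/29048 = pi_C  (ok)
  2771/14524*7/15 + 2681/14524*2/15 + 7681/29048*1/15 + 4833/29048*2/15 + 2815/14524*1/15 = 4833/29048 = pi_D  (ok)
  2771/14524*2/15 + 2681/14524*1/5 + 7681/29048*4/15 + 4833/29048*2/15 + 2815/14524*1/5 = 2815/14524 = pi_E  (ok)

Answer: 2771/14524 2681/14524 7681/29048 4833/29048 2815/14524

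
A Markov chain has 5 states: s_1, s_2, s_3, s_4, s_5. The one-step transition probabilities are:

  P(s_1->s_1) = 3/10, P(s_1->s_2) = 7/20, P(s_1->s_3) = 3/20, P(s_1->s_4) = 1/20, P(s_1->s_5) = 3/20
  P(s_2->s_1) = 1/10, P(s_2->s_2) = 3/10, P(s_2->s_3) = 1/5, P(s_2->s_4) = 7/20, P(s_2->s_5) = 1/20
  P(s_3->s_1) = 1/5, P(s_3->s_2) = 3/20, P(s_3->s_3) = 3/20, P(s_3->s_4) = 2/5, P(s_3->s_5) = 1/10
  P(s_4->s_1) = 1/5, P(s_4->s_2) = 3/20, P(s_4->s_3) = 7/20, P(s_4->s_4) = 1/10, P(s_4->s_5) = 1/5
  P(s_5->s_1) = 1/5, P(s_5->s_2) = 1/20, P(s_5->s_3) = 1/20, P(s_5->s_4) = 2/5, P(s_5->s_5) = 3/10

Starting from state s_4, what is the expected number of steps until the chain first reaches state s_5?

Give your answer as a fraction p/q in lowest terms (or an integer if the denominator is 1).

Let h_i = expected steps to first reach s_5 from state i.
Boundary: h_s_5 = 0.
First-step equations for the other states:
  h_s_1 = 1 + 3/10*h_s_1 + 7/20*h_s_2 + 3/20*h_s_3 + 1/20*h_s_4 + 3/20*h_s_5
  h_s_2 = 1 + 1/10*h_s_1 + 3/10*h_s_2 + 1/5*h_s_3 + 7/20*h_s_4 + 1/20*h_s_5
  h_s_3 = 1 + 1/5*h_s_1 + 3/20*h_s_2 + 3/20*h_s_3 + 2/5*h_s_4 + 1/10*h_s_5
  h_s_4 = 1 + 1/5*h_s_1 + 3/20*h_s_2 + 7/20*h_s_3 + 1/10*h_s_4 + 1/5*h_s_5

Substituting h_s_5 = 0 and rearranging gives the linear system (I - Q) h = 1:
  [7/10, -7/20, -3/20, -1/20] . (h_s_1, h_s_2, h_s_3, h_s_4) = 1
  [-1/10, 7/10, -1/5, -7/20] . (h_s_1, h_s_2, h_s_3, h_s_4) = 1
  [-1/5, -3/20, 17/20, -2/5] . (h_s_1, h_s_2, h_s_3, h_s_4) = 1
  [-1/5, -3/20, -7/20, 9/10] . (h_s_1, h_s_2, h_s_3, h_s_4) = 1

Solving yields:
  h_s_1 = 20180/2517
  h_s_2 = 21730/2517
  h_s_3 = 20410/2517
  h_s_4 = 6280/839

Starting state is s_4, so the expected hitting time is h_s_4 = 6280/839.

Answer: 6280/839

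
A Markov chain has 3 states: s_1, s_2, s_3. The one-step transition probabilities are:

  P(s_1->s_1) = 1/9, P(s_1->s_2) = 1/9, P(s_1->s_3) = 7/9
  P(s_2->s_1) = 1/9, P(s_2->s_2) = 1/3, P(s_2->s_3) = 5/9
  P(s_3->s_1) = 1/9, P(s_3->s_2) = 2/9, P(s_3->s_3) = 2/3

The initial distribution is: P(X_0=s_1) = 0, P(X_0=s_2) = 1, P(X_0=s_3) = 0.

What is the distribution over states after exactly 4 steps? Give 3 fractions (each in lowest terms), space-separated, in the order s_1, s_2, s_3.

Answer: 1/9 1550/6561 4282/6561

Derivation:
Propagating the distribution step by step (d_{t+1} = d_t * P):
d_0 = (s_1=0, s_2=1, s_3=0)
  d_1[s_1] = 0*1/9 + 1*1/9 + 0*1/9 = 1/9
  d_1[s_2] = 0*1/9 + 1*1/3 + 0*2/9 = 1/3
  d_1[s_3] = 0*7/9 + 1*5/9 + 0*2/3 = 5/9
d_1 = (s_1=1/9, s_2=1/3, s_3=5/9)
  d_2[s_1] = 1/9*1/9 + 1/3*1/9 + 5/9*1/9 = 1/9
  d_2[s_2] = 1/9*1/9 + 1/3*1/3 + 5/9*2/9 = 20/81
  d_2[s_3] = 1/9*7/9 + 1/3*5/9 + 5/9*2/3 = 52/81
d_2 = (s_1=1/9, s_2=20/81, s_3=52/81)
  d_3[s_1] = 1/9*1/9 + 20/81*1/9 + 52/81*1/9 = 1/9
  d_3[s_2] = 1/9*1/9 + 20/81*1/3 + 52/81*2/9 = 173/729
  d_3[s_3] = 1/9*7/9 + 20/81*5/9 + 52/81*2/3 = 475/729
d_3 = (s_1=1/9, s_2=173/729, s_3=475/729)
  d_4[s_1] = 1/9*1/9 + 173/729*1/9 + 475/729*1/9 = 1/9
  d_4[s_2] = 1/9*1/9 + 173/729*1/3 + 475/729*2/9 = 1550/6561
  d_4[s_3] = 1/9*7/9 + 173/729*5/9 + 475/729*2/3 = 4282/6561
d_4 = (s_1=1/9, s_2=1550/6561, s_3=4282/6561)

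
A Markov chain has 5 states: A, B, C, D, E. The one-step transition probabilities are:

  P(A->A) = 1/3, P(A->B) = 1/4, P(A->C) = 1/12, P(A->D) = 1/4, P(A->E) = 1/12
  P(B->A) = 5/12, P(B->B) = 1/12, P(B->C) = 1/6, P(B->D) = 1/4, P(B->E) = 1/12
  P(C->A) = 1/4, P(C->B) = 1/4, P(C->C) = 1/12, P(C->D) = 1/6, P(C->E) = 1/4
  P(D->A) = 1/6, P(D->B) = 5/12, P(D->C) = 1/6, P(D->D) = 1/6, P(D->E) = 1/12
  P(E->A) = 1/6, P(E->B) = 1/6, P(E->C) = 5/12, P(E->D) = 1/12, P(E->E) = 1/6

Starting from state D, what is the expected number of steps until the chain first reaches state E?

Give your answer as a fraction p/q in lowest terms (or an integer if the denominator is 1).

Answer: 13008/1369

Derivation:
Let h_i = expected steps to first reach E from state i.
Boundary: h_E = 0.
First-step equations for the other states:
  h_A = 1 + 1/3*h_A + 1/4*h_B + 1/12*h_C + 1/4*h_D + 1/12*h_E
  h_B = 1 + 5/12*h_A + 1/12*h_B + 1/6*h_C + 1/4*h_D + 1/12*h_E
  h_C = 1 + 1/4*h_A + 1/4*h_B + 1/12*h_C + 1/6*h_D + 1/4*h_E
  h_D = 1 + 1/6*h_A + 5/12*h_B + 1/6*h_C + 1/6*h_D + 1/12*h_E

Substituting h_E = 0 and rearranging gives the linear system (I - Q) h = 1:
  [2/3, -1/4, -1/12, -1/4] . (h_A, h_B, h_C, h_D) = 1
  [-5/12, 11/12, -1/6, -1/4] . (h_A, h_B, h_C, h_D) = 1
  [-1/4, -1/4, 11/12, -1/6] . (h_A, h_B, h_C, h_D) = 1
  [-1/6, -5/12, -1/6, 5/6] . (h_A, h_B, h_C, h_D) = 1

Solving yields:
  h_A = 13200/1369
  h_B = 13044/1369
  h_C = 11016/1369
  h_D = 13008/1369

Starting state is D, so the expected hitting time is h_D = 13008/1369.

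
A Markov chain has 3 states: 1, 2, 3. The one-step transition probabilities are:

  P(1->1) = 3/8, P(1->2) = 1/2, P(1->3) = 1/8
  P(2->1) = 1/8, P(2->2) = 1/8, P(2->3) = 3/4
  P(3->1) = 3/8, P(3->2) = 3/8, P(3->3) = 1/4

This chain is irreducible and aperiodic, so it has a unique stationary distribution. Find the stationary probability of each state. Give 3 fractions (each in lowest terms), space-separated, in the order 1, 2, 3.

The stationary distribution satisfies pi = pi * P, i.e.:
  pi_1 = 3/8*pi_1 + 1/8*pi_2 + 3/8*pi_3
  pi_2 = 1/2*pi_1 + 1/8*pi_2 + 3/8*pi_3
  pi_3 = 1/8*pi_1 + 3/4*pi_2 + 1/4*pi_3
with normalization: pi_1 + pi_2 + pi_3 = 1.

Using the first 2 balance equations plus normalization, the linear system A*pi = b is:
  [-5/8, 1/8, 3/8] . pi = 0
  [1/2, -7/8, 3/8] . pi = 0
  [1, 1, 1] . pi = 1

Solving yields:
  pi_1 = 12/41
  pi_2 = 27/82
  pi_3 = 31/82

Verification (pi * P):
  12/41*3/8 + 27/82*1/8 + 31/82*3/8 = 12/41 = pi_1  (ok)
  12/41*1/2 + 27/82*1/8 + 31/82*3/8 = 27/82 = pi_2  (ok)
  12/41*1/8 + 27/82*3/4 + 31/82*1/4 = 31/82 = pi_3  (ok)

Answer: 12/41 27/82 31/82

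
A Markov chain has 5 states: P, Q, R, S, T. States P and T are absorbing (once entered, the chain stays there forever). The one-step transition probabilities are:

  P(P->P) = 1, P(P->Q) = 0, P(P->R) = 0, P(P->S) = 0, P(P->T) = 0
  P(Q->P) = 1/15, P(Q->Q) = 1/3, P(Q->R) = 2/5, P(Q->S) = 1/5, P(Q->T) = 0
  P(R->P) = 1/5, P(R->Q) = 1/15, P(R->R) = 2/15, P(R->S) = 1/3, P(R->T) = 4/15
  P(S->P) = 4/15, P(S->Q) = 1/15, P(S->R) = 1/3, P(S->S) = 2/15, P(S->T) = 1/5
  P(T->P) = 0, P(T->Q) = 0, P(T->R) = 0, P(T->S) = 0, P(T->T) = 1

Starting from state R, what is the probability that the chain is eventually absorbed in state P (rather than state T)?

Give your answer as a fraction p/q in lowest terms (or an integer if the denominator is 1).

Answer: 611/1278

Derivation:
Let a_i = P(absorbed in P | start in state i).
Boundary conditions: a_P = 1, a_T = 0.
For each transient state i, a_i = sum_j P(i->j) * a_j:
  a_Q = 1/15*a_P + 1/3*a_Q + 2/5*a_R + 1/5*a_S + 0*a_T
  a_R = 1/5*a_P + 1/15*a_Q + 2/15*a_R + 1/3*a_S + 4/15*a_T
  a_S = 4/15*a_P + 1/15*a_Q + 1/3*a_R + 2/15*a_S + 1/5*a_T

Substituting a_P = 1 and a_T = 0, rearrange to (I - Q) a = r where r[i] = P(i -> P):
  [2/3, -2/5, -1/5] . (a_Q, a_R, a_S) = 1/15
  [-1/15, 13/15, -1/3] . (a_Q, a_R, a_S) = 1/5
  [-1/15, -1/3, 13/15] . (a_Q, a_R, a_S) = 4/15

Solving yields:
  a_Q = 233/426
  a_R = 611/1278
  a_S = 341/639

Starting state is R, so the absorption probability is a_R = 611/1278.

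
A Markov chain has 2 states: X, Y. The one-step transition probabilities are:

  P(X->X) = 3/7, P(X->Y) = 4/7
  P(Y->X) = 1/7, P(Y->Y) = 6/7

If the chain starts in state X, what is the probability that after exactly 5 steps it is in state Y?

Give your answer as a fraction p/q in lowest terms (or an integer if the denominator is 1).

Answer: 13420/16807

Derivation:
Computing P^5 by repeated multiplication:
P^1 =
  X: [3/7, 4/7]
  Y: [1/7, 6/7]
P^2 =
  X: [13/49, 36/49]
  Y: [9/49, 40/49]
P^3 =
  X: [75/343, 268/343]
  Y: [67/343, 276/343]
P^4 =
  X: [493/2401, 1908/2401]
  Y: [477/2401, 1924/2401]
P^5 =
  X: [3387/16807, 13420/16807]
  Y: [3355/16807, 13452/16807]

(P^5)[X -> Y] = 13420/16807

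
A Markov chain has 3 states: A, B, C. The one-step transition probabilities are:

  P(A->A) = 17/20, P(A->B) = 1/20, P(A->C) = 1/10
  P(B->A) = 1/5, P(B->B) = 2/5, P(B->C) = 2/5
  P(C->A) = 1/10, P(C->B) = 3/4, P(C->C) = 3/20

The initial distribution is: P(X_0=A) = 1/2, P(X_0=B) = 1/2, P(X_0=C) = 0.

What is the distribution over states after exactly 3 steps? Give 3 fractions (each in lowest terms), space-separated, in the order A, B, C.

Propagating the distribution step by step (d_{t+1} = d_t * P):
d_0 = (A=1/2, B=1/2, C=0)
  d_1[A] = 1/2*17/20 + 1/2*1/5 + 0*1/10 = 21/40
  d_1[B] = 1/2*1/20 + 1/2*2/5 + 0*3/4 = 9/40
  d_1[C] = 1/2*1/10 + 1/2*2/5 + 0*3/20 = 1/4
d_1 = (A=21/40, B=9/40, C=1/4)
  d_2[A] = 21/40*17/20 + 9/40*1/5 + 1/4*1/10 = 413/800
  d_2[B] = 21/40*1/20 + 9/40*2/5 + 1/4*3/4 = 243/800
  d_2[C] = 21/40*1/10 + 9/40*2/5 + 1/4*3/20 = 9/50
d_2 = (A=413/800, B=243/800, C=9/50)
  d_3[A] = 413/800*17/20 + 243/800*1/5 + 9/50*1/10 = 8281/16000
  d_3[B] = 413/800*1/20 + 243/800*2/5 + 9/50*3/4 = 4517/16000
  d_3[C] = 413/800*1/10 + 243/800*2/5 + 9/50*3/20 = 1601/8000
d_3 = (A=8281/16000, B=4517/16000, C=1601/8000)

Answer: 8281/16000 4517/16000 1601/8000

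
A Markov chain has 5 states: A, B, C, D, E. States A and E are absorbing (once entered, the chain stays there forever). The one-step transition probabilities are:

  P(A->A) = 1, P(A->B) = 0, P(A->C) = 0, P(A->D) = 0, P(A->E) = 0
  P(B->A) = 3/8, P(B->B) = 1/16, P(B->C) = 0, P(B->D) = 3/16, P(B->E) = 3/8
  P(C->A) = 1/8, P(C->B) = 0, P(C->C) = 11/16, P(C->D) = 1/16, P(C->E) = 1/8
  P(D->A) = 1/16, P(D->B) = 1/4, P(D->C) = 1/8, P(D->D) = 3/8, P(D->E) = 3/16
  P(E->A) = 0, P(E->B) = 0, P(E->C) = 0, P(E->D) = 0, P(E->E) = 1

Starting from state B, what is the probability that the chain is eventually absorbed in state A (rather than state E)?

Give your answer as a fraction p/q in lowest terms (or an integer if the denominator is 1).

Answer: 21/44

Derivation:
Let a_i = P(absorbed in A | start in state i).
Boundary conditions: a_A = 1, a_E = 0.
For each transient state i, a_i = sum_j P(i->j) * a_j:
  a_B = 3/8*a_A + 1/16*a_B + 0*a_C + 3/16*a_D + 3/8*a_E
  a_C = 1/8*a_A + 0*a_B + 11/16*a_C + 1/16*a_D + 1/8*a_E
  a_D = 1/16*a_A + 1/4*a_B + 1/8*a_C + 3/8*a_D + 3/16*a_E

Substituting a_A = 1 and a_E = 0, rearrange to (I - Q) a = r where r[i] = P(i -> A):
  [15/16, 0, -3/16] . (a_B, a_C, a_D) = 3/8
  [0, 5/16, -1/16] . (a_B, a_C, a_D) = 1/8
  [-1/4, -1/8, 5/8] . (a_B, a_C, a_D) = 1/16

Solving yields:
  a_B = 21/44
  a_C = 21/44
  a_D = 17/44

Starting state is B, so the absorption probability is a_B = 21/44.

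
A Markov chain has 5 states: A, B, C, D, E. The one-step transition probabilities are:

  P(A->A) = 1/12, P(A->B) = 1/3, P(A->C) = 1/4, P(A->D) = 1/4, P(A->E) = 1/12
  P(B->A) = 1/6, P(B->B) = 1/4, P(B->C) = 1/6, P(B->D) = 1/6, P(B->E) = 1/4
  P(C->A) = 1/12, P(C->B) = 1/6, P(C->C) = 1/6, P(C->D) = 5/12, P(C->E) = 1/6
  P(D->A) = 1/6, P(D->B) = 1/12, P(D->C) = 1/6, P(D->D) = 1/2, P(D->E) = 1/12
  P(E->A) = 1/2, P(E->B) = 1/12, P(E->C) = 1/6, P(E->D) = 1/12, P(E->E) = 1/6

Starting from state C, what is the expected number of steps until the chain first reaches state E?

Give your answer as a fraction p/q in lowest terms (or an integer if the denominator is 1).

Let h_i = expected steps to first reach E from state i.
Boundary: h_E = 0.
First-step equations for the other states:
  h_A = 1 + 1/12*h_A + 1/3*h_B + 1/4*h_C + 1/4*h_D + 1/12*h_E
  h_B = 1 + 1/6*h_A + 1/4*h_B + 1/6*h_C + 1/6*h_D + 1/4*h_E
  h_C = 1 + 1/12*h_A + 1/6*h_B + 1/6*h_C + 5/12*h_D + 1/6*h_E
  h_D = 1 + 1/6*h_A + 1/12*h_B + 1/6*h_C + 1/2*h_D + 1/12*h_E

Substituting h_E = 0 and rearranging gives the linear system (I - Q) h = 1:
  [11/12, -1/3, -1/4, -1/4] . (h_A, h_B, h_C, h_D) = 1
  [-1/6, 3/4, -1/6, -1/6] . (h_A, h_B, h_C, h_D) = 1
  [-1/12, -1/6, 5/6, -5/12] . (h_A, h_B, h_C, h_D) = 1
  [-1/6, -1/12, -1/6, 1/2] . (h_A, h_B, h_C, h_D) = 1

Solving yields:
  h_A = 743/98
  h_B = 314/49
  h_C = 355/49
  h_D = 785/98

Starting state is C, so the expected hitting time is h_C = 355/49.

Answer: 355/49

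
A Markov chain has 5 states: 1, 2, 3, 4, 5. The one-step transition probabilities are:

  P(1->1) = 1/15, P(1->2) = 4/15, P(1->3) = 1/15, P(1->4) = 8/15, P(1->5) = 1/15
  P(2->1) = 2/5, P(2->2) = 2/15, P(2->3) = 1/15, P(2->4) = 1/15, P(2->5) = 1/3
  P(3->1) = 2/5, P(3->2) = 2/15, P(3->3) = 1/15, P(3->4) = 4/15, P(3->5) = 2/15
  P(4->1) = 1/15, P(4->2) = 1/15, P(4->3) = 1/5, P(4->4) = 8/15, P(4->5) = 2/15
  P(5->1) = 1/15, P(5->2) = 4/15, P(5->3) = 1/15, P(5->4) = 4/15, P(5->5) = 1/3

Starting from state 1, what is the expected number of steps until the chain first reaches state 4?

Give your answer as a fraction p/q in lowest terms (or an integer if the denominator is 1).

Answer: 935/338

Derivation:
Let h_i = expected steps to first reach 4 from state i.
Boundary: h_4 = 0.
First-step equations for the other states:
  h_1 = 1 + 1/15*h_1 + 4/15*h_2 + 1/15*h_3 + 8/15*h_4 + 1/15*h_5
  h_2 = 1 + 2/5*h_1 + 2/15*h_2 + 1/15*h_3 + 1/15*h_4 + 1/3*h_5
  h_3 = 1 + 2/5*h_1 + 2/15*h_2 + 1/15*h_3 + 4/15*h_4 + 2/15*h_5
  h_5 = 1 + 1/15*h_1 + 4/15*h_2 + 1/15*h_3 + 4/15*h_4 + 1/3*h_5

Substituting h_4 = 0 and rearranging gives the linear system (I - Q) h = 1:
  [14/15, -4/15, -1/15, -1/15] . (h_1, h_2, h_3, h_5) = 1
  [-2/5, 13/15, -1/15, -1/3] . (h_1, h_2, h_3, h_5) = 1
  [-2/5, -2/15, 14/15, -2/15] . (h_1, h_2, h_3, h_5) = 1
  [-1/15, -4/15, -1/15, 2/3] . (h_1, h_2, h_3, h_5) = 1

Solving yields:
  h_1 = 935/338
  h_2 = 700/169
  h_3 = 1145/338
  h_5 = 1275/338

Starting state is 1, so the expected hitting time is h_1 = 935/338.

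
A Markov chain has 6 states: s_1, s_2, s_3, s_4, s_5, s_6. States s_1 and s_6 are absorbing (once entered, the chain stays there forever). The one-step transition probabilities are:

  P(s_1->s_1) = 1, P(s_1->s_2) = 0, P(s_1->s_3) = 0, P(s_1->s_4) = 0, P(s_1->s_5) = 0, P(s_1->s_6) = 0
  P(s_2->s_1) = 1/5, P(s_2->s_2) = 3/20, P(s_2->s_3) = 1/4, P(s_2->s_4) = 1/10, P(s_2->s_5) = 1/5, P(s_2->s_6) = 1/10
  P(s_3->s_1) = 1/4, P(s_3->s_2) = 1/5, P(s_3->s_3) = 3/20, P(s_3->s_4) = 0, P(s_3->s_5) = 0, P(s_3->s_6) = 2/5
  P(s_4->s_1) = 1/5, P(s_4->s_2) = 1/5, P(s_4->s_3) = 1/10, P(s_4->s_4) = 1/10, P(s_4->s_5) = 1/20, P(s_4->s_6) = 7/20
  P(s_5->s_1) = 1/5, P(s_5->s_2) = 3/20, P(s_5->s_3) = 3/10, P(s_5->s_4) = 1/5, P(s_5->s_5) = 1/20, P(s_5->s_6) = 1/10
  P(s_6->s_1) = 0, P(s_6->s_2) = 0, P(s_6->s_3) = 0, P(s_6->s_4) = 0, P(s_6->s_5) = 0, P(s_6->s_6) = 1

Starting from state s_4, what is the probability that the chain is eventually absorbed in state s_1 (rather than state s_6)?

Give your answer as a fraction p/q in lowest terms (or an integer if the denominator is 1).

Let a_i = P(absorbed in s_1 | start in state i).
Boundary conditions: a_s_1 = 1, a_s_6 = 0.
For each transient state i, a_i = sum_j P(i->j) * a_j:
  a_s_2 = 1/5*a_s_1 + 3/20*a_s_2 + 1/4*a_s_3 + 1/10*a_s_4 + 1/5*a_s_5 + 1/10*a_s_6
  a_s_3 = 1/4*a_s_1 + 1/5*a_s_2 + 3/20*a_s_3 + 0*a_s_4 + 0*a_s_5 + 2/5*a_s_6
  a_s_4 = 1/5*a_s_1 + 1/5*a_s_2 + 1/10*a_s_3 + 1/10*a_s_4 + 1/20*a_s_5 + 7/20*a_s_6
  a_s_5 = 1/5*a_s_1 + 3/20*a_s_2 + 3/10*a_s_3 + 1/5*a_s_4 + 1/20*a_s_5 + 1/10*a_s_6

Substituting a_s_1 = 1 and a_s_6 = 0, rearrange to (I - Q) a = r where r[i] = P(i -> s_1):
  [17/20, -1/4, -1/10, -1/5] . (a_s_2, a_s_3, a_s_4, a_s_5) = 1/5
  [-1/5, 17/20, 0, 0] . (a_s_2, a_s_3, a_s_4, a_s_5) = 1/4
  [-1/5, -1/10, 9/10, -1/20] . (a_s_2, a_s_3, a_s_4, a_s_5) = 1/5
  [-3/20, -3/10, -1/5, 19/20] . (a_s_2, a_s_3, a_s_4, a_s_5) = 1/5

Solving yields:
  a_s_2 = 21449/40634
  a_s_3 = 8499/20317
  a_s_4 = 33687/81268
  a_s_5 = 20855/40634

Starting state is s_4, so the absorption probability is a_s_4 = 33687/81268.

Answer: 33687/81268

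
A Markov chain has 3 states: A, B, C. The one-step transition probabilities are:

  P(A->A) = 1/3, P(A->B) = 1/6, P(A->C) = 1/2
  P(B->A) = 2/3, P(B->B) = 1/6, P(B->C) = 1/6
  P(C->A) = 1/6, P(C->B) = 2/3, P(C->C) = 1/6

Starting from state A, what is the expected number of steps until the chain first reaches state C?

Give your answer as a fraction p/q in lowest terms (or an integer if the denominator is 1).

Let h_i = expected steps to first reach C from state i.
Boundary: h_C = 0.
First-step equations for the other states:
  h_A = 1 + 1/3*h_A + 1/6*h_B + 1/2*h_C
  h_B = 1 + 2/3*h_A + 1/6*h_B + 1/6*h_C

Substituting h_C = 0 and rearranging gives the linear system (I - Q) h = 1:
  [2/3, -1/6] . (h_A, h_B) = 1
  [-2/3, 5/6] . (h_A, h_B) = 1

Solving yields:
  h_A = 9/4
  h_B = 3

Starting state is A, so the expected hitting time is h_A = 9/4.

Answer: 9/4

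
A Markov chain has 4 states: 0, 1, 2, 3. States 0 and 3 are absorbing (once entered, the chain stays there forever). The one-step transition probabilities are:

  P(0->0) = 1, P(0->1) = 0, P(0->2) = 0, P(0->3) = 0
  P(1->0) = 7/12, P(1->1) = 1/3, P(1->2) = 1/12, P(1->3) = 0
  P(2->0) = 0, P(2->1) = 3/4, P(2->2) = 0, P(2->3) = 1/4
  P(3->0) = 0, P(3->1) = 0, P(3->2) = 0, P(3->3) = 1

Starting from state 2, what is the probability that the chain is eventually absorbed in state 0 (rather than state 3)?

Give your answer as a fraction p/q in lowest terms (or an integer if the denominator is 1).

Let a_i = P(absorbed in 0 | start in state i).
Boundary conditions: a_0 = 1, a_3 = 0.
For each transient state i, a_i = sum_j P(i->j) * a_j:
  a_1 = 7/12*a_0 + 1/3*a_1 + 1/12*a_2 + 0*a_3
  a_2 = 0*a_0 + 3/4*a_1 + 0*a_2 + 1/4*a_3

Substituting a_0 = 1 and a_3 = 0, rearrange to (I - Q) a = r where r[i] = P(i -> 0):
  [2/3, -1/12] . (a_1, a_2) = 7/12
  [-3/4, 1] . (a_1, a_2) = 0

Solving yields:
  a_1 = 28/29
  a_2 = 21/29

Starting state is 2, so the absorption probability is a_2 = 21/29.

Answer: 21/29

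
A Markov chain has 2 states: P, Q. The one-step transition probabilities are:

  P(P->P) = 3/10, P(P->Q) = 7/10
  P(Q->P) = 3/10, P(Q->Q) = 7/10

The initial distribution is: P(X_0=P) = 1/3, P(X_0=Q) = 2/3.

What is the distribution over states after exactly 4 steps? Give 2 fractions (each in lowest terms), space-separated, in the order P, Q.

Answer: 3/10 7/10

Derivation:
Propagating the distribution step by step (d_{t+1} = d_t * P):
d_0 = (P=1/3, Q=2/3)
  d_1[P] = 1/3*3/10 + 2/3*3/10 = 3/10
  d_1[Q] = 1/3*7/10 + 2/3*7/10 = 7/10
d_1 = (P=3/10, Q=7/10)
  d_2[P] = 3/10*3/10 + 7/10*3/10 = 3/10
  d_2[Q] = 3/10*7/10 + 7/10*7/10 = 7/10
d_2 = (P=3/10, Q=7/10)
  d_3[P] = 3/10*3/10 + 7/10*3/10 = 3/10
  d_3[Q] = 3/10*7/10 + 7/10*7/10 = 7/10
d_3 = (P=3/10, Q=7/10)
  d_4[P] = 3/10*3/10 + 7/10*3/10 = 3/10
  d_4[Q] = 3/10*7/10 + 7/10*7/10 = 7/10
d_4 = (P=3/10, Q=7/10)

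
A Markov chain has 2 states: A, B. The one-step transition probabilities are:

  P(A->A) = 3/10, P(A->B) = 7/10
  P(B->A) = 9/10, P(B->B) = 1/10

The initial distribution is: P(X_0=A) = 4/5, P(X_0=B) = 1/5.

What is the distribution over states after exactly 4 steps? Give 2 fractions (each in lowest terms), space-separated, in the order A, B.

Propagating the distribution step by step (d_{t+1} = d_t * P):
d_0 = (A=4/5, B=1/5)
  d_1[A] = 4/5*3/10 + 1/5*9/10 = 21/50
  d_1[B] = 4/5*7/10 + 1/5*1/10 = 29/50
d_1 = (A=21/50, B=29/50)
  d_2[A] = 21/50*3/10 + 29/50*9/10 = 81/125
  d_2[B] = 21/50*7/10 + 29/50*1/10 = 44/125
d_2 = (A=81/125, B=44/125)
  d_3[A] = 81/125*3/10 + 44/125*9/10 = 639/1250
  d_3[B] = 81/125*7/10 + 44/125*1/10 = 611/1250
d_3 = (A=639/1250, B=611/1250)
  d_4[A] = 639/1250*3/10 + 611/1250*9/10 = 1854/3125
  d_4[B] = 639/1250*7/10 + 611/1250*1/10 = 1271/3125
d_4 = (A=1854/3125, B=1271/3125)

Answer: 1854/3125 1271/3125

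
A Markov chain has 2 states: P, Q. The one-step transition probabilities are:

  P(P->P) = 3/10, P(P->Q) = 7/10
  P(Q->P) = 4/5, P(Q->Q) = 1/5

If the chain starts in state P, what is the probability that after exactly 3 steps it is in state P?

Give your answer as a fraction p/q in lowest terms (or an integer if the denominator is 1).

Computing P^3 by repeated multiplication:
P^1 =
  P: [3/10, 7/10]
  Q: [4/5, 1/5]
P^2 =
  P: [13/20, 7/20]
  Q: [2/5, 3/5]
P^3 =
  P: [19/40, 21/40]
  Q: [3/5, 2/5]

(P^3)[P -> P] = 19/40

Answer: 19/40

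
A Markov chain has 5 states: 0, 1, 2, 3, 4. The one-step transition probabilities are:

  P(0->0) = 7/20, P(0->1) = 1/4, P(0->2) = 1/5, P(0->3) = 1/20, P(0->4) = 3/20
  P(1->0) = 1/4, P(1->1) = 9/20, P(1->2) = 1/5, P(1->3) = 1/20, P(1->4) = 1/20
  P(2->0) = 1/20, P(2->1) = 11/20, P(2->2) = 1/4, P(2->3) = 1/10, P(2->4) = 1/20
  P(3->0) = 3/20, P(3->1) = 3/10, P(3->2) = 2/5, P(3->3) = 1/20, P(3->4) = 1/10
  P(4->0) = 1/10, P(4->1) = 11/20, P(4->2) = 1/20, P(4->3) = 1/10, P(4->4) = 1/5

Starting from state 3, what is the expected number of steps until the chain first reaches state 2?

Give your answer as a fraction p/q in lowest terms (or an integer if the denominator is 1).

Let h_i = expected steps to first reach 2 from state i.
Boundary: h_2 = 0.
First-step equations for the other states:
  h_0 = 1 + 7/20*h_0 + 1/4*h_1 + 1/5*h_2 + 1/20*h_3 + 3/20*h_4
  h_1 = 1 + 1/4*h_0 + 9/20*h_1 + 1/5*h_2 + 1/20*h_3 + 1/20*h_4
  h_3 = 1 + 3/20*h_0 + 3/10*h_1 + 2/5*h_2 + 1/20*h_3 + 1/10*h_4
  h_4 = 1 + 1/10*h_0 + 11/20*h_1 + 1/20*h_2 + 1/10*h_3 + 1/5*h_4

Substituting h_2 = 0 and rearranging gives the linear system (I - Q) h = 1:
  [13/20, -1/4, -1/20, -3/20] . (h_0, h_1, h_3, h_4) = 1
  [-1/4, 11/20, -1/20, -1/20] . (h_0, h_1, h_3, h_4) = 1
  [-3/20, -3/10, 19/20, -1/10] . (h_0, h_1, h_3, h_4) = 1
  [-1/10, -11/20, -1/10, 4/5] . (h_0, h_1, h_3, h_4) = 1

Solving yields:
  h_0 = 63380/12271
  h_1 = 62260/12271
  h_3 = 50200/12271
  h_4 = 72340/12271

Starting state is 3, so the expected hitting time is h_3 = 50200/12271.

Answer: 50200/12271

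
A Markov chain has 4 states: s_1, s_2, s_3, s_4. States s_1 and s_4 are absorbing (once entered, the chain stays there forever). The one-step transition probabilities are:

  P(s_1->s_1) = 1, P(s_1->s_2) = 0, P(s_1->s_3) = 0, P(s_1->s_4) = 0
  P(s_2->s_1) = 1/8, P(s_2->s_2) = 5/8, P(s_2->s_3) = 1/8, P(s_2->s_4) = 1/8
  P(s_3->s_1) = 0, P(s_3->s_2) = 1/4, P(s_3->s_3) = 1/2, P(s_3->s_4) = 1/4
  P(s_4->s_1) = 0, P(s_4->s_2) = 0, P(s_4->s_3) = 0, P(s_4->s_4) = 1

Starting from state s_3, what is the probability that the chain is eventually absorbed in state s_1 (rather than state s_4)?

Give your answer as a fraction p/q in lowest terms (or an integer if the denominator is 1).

Let a_i = P(absorbed in s_1 | start in state i).
Boundary conditions: a_s_1 = 1, a_s_4 = 0.
For each transient state i, a_i = sum_j P(i->j) * a_j:
  a_s_2 = 1/8*a_s_1 + 5/8*a_s_2 + 1/8*a_s_3 + 1/8*a_s_4
  a_s_3 = 0*a_s_1 + 1/4*a_s_2 + 1/2*a_s_3 + 1/4*a_s_4

Substituting a_s_1 = 1 and a_s_4 = 0, rearrange to (I - Q) a = r where r[i] = P(i -> s_1):
  [3/8, -1/8] . (a_s_2, a_s_3) = 1/8
  [-1/4, 1/2] . (a_s_2, a_s_3) = 0

Solving yields:
  a_s_2 = 2/5
  a_s_3 = 1/5

Starting state is s_3, so the absorption probability is a_s_3 = 1/5.

Answer: 1/5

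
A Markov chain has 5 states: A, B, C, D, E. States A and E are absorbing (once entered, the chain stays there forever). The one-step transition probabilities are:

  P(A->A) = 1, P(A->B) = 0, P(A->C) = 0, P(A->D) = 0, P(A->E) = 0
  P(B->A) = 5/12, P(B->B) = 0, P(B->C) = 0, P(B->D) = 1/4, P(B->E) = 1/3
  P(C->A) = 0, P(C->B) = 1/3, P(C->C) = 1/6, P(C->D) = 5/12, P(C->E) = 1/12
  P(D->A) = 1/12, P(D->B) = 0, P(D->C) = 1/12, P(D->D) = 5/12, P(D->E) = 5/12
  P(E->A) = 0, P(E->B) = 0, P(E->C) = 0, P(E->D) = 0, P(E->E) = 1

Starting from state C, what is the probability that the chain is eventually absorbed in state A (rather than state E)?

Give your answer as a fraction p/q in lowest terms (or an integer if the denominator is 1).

Let a_i = P(absorbed in A | start in state i).
Boundary conditions: a_A = 1, a_E = 0.
For each transient state i, a_i = sum_j P(i->j) * a_j:
  a_B = 5/12*a_A + 0*a_B + 0*a_C + 1/4*a_D + 1/3*a_E
  a_C = 0*a_A + 1/3*a_B + 1/6*a_C + 5/12*a_D + 1/12*a_E
  a_D = 1/12*a_A + 0*a_B + 1/12*a_C + 5/12*a_D + 5/12*a_E

Substituting a_A = 1 and a_E = 0, rearrange to (I - Q) a = r where r[i] = P(i -> A):
  [1, 0, -1/4] . (a_B, a_C, a_D) = 5/12
  [-1/3, 5/6, -5/12] . (a_B, a_C, a_D) = 0
  [0, -1/12, 7/12] . (a_B, a_C, a_D) = 1/12

Solving yields:
  a_B = 355/768
  a_C = 53/192
  a_D = 35/192

Starting state is C, so the absorption probability is a_C = 53/192.

Answer: 53/192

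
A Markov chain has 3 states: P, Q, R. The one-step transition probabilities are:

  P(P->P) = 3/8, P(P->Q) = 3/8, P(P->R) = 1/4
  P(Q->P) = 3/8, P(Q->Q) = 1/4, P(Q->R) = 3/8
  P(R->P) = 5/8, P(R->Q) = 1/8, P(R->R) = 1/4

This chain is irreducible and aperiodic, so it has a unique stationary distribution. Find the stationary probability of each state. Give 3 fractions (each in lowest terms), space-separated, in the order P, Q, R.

Answer: 33/74 10/37 21/74

Derivation:
The stationary distribution satisfies pi = pi * P, i.e.:
  pi_P = 3/8*pi_P + 3/8*pi_Q + 5/8*pi_R
  pi_Q = 3/8*pi_P + 1/4*pi_Q + 1/8*pi_R
  pi_R = 1/4*pi_P + 3/8*pi_Q + 1/4*pi_R
with normalization: pi_P + pi_Q + pi_R = 1.

Using the first 2 balance equations plus normalization, the linear system A*pi = b is:
  [-5/8, 3/8, 5/8] . pi = 0
  [3/8, -3/4, 1/8] . pi = 0
  [1, 1, 1] . pi = 1

Solving yields:
  pi_P = 33/74
  pi_Q = 10/37
  pi_R = 21/74

Verification (pi * P):
  33/74*3/8 + 10/37*3/8 + 21/74*5/8 = 33/74 = pi_P  (ok)
  33/74*3/8 + 10/37*1/4 + 21/74*1/8 = 10/37 = pi_Q  (ok)
  33/74*1/4 + 10/37*3/8 + 21/74*1/4 = 21/74 = pi_R  (ok)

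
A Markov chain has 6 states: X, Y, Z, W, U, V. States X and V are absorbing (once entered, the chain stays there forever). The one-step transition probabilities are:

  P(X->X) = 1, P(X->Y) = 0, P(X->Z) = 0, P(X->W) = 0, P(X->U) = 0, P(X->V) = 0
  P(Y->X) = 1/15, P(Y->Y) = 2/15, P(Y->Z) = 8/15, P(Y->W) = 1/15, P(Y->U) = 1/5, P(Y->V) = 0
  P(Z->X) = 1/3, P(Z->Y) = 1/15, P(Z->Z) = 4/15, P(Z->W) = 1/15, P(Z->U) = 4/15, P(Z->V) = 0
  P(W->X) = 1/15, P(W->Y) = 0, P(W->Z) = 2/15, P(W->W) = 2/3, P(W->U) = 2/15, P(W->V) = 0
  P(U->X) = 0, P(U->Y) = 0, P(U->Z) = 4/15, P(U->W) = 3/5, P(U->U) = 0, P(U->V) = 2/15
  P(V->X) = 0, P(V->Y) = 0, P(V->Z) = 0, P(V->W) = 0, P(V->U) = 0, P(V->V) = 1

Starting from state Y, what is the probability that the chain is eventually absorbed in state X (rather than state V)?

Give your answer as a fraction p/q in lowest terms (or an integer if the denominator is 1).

Let a_i = P(absorbed in X | start in state i).
Boundary conditions: a_X = 1, a_V = 0.
For each transient state i, a_i = sum_j P(i->j) * a_j:
  a_Y = 1/15*a_X + 2/15*a_Y + 8/15*a_Z + 1/15*a_W + 1/5*a_U + 0*a_V
  a_Z = 1/3*a_X + 1/15*a_Y + 4/15*a_Z + 1/15*a_W + 4/15*a_U + 0*a_V
  a_W = 1/15*a_X + 0*a_Y + 2/15*a_Z + 2/3*a_W + 2/15*a_U + 0*a_V
  a_U = 0*a_X + 0*a_Y + 4/15*a_Z + 3/5*a_W + 0*a_U + 2/15*a_V

Substituting a_X = 1 and a_V = 0, rearrange to (I - Q) a = r where r[i] = P(i -> X):
  [13/15, -8/15, -1/15, -1/5] . (a_Y, a_Z, a_W, a_U) = 1/15
  [-1/15, 11/15, -1/15, -4/15] . (a_Y, a_Z, a_W, a_U) = 1/3
  [0, -2/15, 1/3, -2/15] . (a_Y, a_Z, a_W, a_U) = 1/15
  [0, -4/15, -3/5, 1] . (a_Y, a_Z, a_W, a_U) = 0

Solving yields:
  a_Y = 4343/5073
  a_Z = 1489/1691
  a_W = 227/267
  a_U = 3779/5073

Starting state is Y, so the absorption probability is a_Y = 4343/5073.

Answer: 4343/5073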